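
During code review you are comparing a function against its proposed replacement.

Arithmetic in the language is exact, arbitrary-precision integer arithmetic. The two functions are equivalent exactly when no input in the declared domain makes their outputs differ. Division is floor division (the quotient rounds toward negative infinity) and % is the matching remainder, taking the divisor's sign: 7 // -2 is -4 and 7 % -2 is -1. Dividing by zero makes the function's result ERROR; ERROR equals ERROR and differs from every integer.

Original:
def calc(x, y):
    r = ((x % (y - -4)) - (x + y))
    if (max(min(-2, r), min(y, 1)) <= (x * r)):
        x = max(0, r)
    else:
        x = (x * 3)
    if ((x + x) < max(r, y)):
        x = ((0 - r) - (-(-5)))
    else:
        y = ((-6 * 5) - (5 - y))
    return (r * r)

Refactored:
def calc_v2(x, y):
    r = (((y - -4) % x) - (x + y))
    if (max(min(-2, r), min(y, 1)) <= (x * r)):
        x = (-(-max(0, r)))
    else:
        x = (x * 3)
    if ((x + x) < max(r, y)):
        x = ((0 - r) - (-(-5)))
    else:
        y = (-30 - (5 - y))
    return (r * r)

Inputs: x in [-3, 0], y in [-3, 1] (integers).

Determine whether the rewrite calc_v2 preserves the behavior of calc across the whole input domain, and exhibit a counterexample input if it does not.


Not equivalent: x=-3, y=-3 separates them (36 vs 16).
calc: r becomes 6; next (max(min(-2, r), min(y, 1)) <= (x * r)) evaluates to false; next x becomes -9; next ((x + x) < max(r, y)) evaluates to true; next x becomes -11; next final value 36
calc_v2: r becomes 4; next (max(min(-2, r), min(y, 1)) <= (x * r)) evaluates to false; next x becomes -9; next ((x + x) < max(r, y)) evaluates to true; next x becomes -9; next final value 16
verdict: not equivalent; witness: x=-3, y=-3


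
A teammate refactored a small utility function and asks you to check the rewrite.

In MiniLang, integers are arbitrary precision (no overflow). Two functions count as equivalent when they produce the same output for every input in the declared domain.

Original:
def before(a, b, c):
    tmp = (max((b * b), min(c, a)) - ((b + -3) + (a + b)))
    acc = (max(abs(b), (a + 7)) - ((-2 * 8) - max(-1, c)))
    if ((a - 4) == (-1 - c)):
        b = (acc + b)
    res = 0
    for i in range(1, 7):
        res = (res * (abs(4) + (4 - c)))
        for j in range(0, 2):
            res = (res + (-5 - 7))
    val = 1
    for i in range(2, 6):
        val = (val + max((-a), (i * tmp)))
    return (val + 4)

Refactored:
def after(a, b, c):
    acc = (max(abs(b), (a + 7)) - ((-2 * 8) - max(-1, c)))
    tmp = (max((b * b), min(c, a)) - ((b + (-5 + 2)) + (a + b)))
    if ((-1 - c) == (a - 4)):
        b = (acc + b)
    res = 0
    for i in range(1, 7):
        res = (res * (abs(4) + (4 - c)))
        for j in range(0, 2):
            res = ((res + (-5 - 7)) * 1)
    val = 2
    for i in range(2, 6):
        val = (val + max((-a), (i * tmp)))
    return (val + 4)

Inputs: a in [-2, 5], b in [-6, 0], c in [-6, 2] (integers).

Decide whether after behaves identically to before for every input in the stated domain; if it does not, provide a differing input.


Consider the input a=-2, b=-6, c=-6.
before: tmp becomes 53; next acc becomes 21; next ((a - 4) == (-1 - c)) evaluates to false; next res becomes 0; next at i=1:; next res becomes 0; next at j=0:; next res becomes -12; next at j=1:; next res becomes -24; next at i=2:; next res becomes -336; next at j=0:; next res becomes -348; next at j=1:; next res becomes -360; next at i=3:; next res becomes -5040; next at j=0:; next res becomes -5052; next at j=1:; next res becomes -5064; next at i=4:; next res becomes -70896; next at j=0:; next res becomes -70908; next at j=1:; next res becomes -70920; next at i=5:; next res becomes -992880; next at j=0:; next res becomes -992892; next at j=1:; next res becomes -992904; next at i=6:; next res becomes -13900656; next at j=0:; next res becomes -13900668; next at j=1:; next res becomes -13900680; next val becomes 1; next at i=2:; next val becomes 107; next at i=3:; next val becomes 266; next at i=4:; next val becomes 478; next at i=5:; next val becomes 743; next final value 747
after: acc becomes 21; next tmp becomes 53; next ((-1 - c) == (a - 4)) evaluates to false; next res becomes 0; next at i=1:; next res becomes 0; next at j=0:; next res becomes -12; next at j=1:; next res becomes -24; next at i=2:; next res becomes -336; next at j=0:; next res becomes -348; next at j=1:; next res becomes -360; next at i=3:; next res becomes -5040; next at j=0:; next res becomes -5052; next at j=1:; next res becomes -5064; next at i=4:; next res becomes -70896; next at j=0:; next res becomes -70908; next at j=1:; next res becomes -70920; next at i=5:; next res becomes -992880; next at j=0:; next res becomes -992892; next at j=1:; next res becomes -992904; next at i=6:; next res becomes -13900656; next at j=0:; next res becomes -13900668; next at j=1:; next res becomes -13900680; next val becomes 2; next at i=2:; next val becomes 108; next at i=3:; next val becomes 267; next at i=4:; next val becomes 479; next at i=5:; next val becomes 744; next final value 748
747 != 748, so the rewrite changes behavior.
verdict: not equivalent; witness: a=-2, b=-6, c=-6


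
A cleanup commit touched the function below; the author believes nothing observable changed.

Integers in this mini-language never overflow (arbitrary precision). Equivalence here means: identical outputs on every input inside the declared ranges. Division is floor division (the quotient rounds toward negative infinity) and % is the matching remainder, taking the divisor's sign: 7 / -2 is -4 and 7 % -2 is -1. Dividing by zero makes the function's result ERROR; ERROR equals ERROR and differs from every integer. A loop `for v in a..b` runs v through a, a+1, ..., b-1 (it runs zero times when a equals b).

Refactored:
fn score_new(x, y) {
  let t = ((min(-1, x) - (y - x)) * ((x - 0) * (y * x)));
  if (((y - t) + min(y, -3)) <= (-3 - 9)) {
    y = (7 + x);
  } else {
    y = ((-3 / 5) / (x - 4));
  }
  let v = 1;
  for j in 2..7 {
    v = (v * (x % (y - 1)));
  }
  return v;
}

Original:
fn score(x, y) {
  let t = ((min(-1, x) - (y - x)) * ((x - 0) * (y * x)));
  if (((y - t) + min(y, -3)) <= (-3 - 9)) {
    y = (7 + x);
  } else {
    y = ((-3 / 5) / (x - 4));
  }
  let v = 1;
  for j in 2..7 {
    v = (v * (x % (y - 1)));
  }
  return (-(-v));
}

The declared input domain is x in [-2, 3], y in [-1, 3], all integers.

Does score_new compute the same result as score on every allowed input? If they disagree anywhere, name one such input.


Reading the diff, among the changes: same computation, different form.
Spot check at x=0, y=2 — score: t=0, then (((y - t) + min(y, -3)) <= (-3 - 9)) is false, then y=0, then v=1, then (j=2), then v=0, then (j=3), then v=0, then (j=4), then v=0, then (j=5), then v=0, then (j=6), then v=0, then returns 0. score_new: t=0, then (((y - t) + min(y, -3)) <= (-3 - 9)) is false, then y=0, then v=1, then (j=2), then v=0, then (j=3), then v=0, then (j=4), then v=0, then (j=5), then v=0, then (j=6), then v=0, then returns 0. Both give 0.
An exhaustive pass over the 30 declared inputs shows identical outputs.
verdict: equivalent


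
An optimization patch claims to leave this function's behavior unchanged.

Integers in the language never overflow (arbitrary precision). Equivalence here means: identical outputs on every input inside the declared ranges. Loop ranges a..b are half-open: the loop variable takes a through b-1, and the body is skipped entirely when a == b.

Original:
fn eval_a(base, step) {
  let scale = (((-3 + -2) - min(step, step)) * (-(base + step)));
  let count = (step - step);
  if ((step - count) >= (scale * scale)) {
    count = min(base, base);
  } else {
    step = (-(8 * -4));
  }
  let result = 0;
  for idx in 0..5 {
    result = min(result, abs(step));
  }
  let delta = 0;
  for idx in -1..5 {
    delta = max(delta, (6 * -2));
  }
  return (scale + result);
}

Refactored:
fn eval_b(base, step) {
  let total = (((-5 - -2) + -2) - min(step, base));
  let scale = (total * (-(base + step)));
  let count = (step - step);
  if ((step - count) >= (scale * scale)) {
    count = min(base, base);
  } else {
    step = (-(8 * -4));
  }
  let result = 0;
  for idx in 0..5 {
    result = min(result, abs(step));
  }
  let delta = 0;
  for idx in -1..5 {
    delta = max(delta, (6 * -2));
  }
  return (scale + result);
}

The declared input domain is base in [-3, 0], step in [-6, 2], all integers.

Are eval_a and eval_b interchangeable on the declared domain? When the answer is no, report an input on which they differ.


Consider the input base=-3, step=-2.
eval_a: scale becomes -15; next count becomes 0; next ((step - count) >= (scale * scale)) evaluates to false; next step becomes 32; next result becomes 0; next at idx=0:; next result becomes 0; next at idx=1:; next result becomes 0; next at idx=2:; next result becomes 0; next at idx=3:; next result becomes 0; next at idx=4:; next result becomes 0; next delta becomes 0; next at idx=-1:; next delta becomes 0; next at idx=0:; next delta becomes 0; next at idx=1:; next delta becomes 0; next at idx=2:; next delta becomes 0; next at idx=3:; next delta becomes 0; next at idx=4:; next delta becomes 0; next final value -15
eval_b: total becomes -2; next scale becomes -10; next count becomes 0; next ((step - count) >= (scale * scale)) evaluates to false; next step becomes 32; next result becomes 0; next at idx=0:; next result becomes 0; next at idx=1:; next result becomes 0; next at idx=2:; next result becomes 0; next at idx=3:; next result becomes 0; next at idx=4:; next result becomes 0; next delta becomes 0; next at idx=-1:; next delta becomes 0; next at idx=0:; next delta becomes 0; next at idx=1:; next delta becomes 0; next at idx=2:; next delta becomes 0; next at idx=3:; next delta becomes 0; next at idx=4:; next delta becomes 0; next final value -10
-15 against -10: the behavior changed.
verdict: not equivalent; witness: base=-3, step=-2


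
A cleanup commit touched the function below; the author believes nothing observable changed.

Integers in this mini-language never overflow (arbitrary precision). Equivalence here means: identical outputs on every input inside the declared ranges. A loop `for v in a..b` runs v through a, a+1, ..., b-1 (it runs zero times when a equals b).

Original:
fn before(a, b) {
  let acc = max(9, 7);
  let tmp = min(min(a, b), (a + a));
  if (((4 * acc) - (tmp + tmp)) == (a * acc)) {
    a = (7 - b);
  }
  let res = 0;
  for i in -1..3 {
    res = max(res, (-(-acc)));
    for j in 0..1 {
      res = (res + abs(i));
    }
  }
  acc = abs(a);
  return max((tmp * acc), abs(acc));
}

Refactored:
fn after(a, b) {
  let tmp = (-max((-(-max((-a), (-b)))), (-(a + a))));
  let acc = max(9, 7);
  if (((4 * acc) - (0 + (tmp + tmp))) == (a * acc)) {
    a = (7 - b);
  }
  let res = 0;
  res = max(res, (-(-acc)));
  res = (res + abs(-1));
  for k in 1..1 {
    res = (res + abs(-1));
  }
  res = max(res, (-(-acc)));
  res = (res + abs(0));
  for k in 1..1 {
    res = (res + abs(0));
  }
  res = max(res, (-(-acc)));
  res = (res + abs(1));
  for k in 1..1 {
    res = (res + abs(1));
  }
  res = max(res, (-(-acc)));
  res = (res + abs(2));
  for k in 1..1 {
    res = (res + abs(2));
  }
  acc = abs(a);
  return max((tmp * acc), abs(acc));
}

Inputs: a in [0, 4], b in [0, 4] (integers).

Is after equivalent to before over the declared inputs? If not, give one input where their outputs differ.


Side by side, the visible changes include: local variable names differ; min/max/abs usage differs; loop structure differs; statement counts differ; constant usage differs; arithmetic usage differs.
Tracing a=2, b=2: before: acc=9, then tmp=2, then (((4 * acc) - (tmp + tmp)) == (a * acc)) is false, then res=0, then (i=-1), then res=9, then (j=0), then res=10, then (i=0), then res=10, then (j=0), then res=10, then (i=1), then res=10, then (j=0), then res=11, then (i=2), then res=11, then (j=0), then res=13, then acc=2, then returns 4 | after: tmp=2, then acc=9, then (((4 * acc) - (0 + (tmp + tmp))) == (a * acc)) is false, then res=0, then res=9, then res=10, then the loop over k runs zero times, then res=10, then res=10, then the loop over k runs zero times, then res=10, then res=11, then the loop over k runs zero times, then res=11, then res=13, then the loop over k runs zero times, then acc=2, then returns 4 — matching result 4.
An exhaustive pass over the 25 declared inputs shows identical outputs.
verdict: equivalent


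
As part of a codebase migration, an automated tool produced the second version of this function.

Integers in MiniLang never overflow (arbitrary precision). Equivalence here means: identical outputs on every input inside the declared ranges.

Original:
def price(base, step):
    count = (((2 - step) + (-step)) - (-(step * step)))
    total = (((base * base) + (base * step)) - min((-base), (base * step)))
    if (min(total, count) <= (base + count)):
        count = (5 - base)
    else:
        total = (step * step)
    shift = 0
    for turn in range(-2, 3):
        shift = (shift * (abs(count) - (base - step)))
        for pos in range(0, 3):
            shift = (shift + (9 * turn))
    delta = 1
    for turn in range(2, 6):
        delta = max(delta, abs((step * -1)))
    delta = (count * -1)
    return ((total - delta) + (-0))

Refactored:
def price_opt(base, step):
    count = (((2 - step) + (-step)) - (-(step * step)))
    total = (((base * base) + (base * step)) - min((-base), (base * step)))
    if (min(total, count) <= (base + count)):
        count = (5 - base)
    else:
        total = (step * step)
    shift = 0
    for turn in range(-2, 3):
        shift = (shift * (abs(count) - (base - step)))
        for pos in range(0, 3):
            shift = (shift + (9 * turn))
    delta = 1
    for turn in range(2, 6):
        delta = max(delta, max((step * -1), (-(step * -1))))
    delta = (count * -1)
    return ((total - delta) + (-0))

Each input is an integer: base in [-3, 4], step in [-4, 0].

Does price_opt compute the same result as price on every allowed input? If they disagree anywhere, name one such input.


Equivalent — the differences include arithmetic usage differs; also min/max/abs usage differs; also constant usage differs, yet no declared input distinguishes the two.
Spot check at base=4, step=-1 — price: count := 5 | total := 16 | (min(total, count) <= (base + count)): true | count := 1 | shift := 0 | iter turn=-2: | shift := 0 | iter pos=0: | shift := -18 | iter pos=1: | shift := -36 | iter pos=2: | shift := -54 | iter turn=-1: | shift := 216 | iter pos=0: | shift := 207 | iter pos=1: | shift := 198 | iter pos=2: | shift := 189 | iter turn=0: | shift := -756 | iter pos=0: | shift := -756 | iter pos=1: | shift := -756 | iter pos=2: | shift := -756 | iter turn=1: | shift := 3024 | iter pos=0: | shift := 3033 | iter pos=1: | shift := 3042 | iter pos=2: | shift := 3051 | iter turn=2: | shift := -12204 | iter pos=0: | shift := -12186 | iter pos=1: | shift := -12168 | iter pos=2: | shift := -12150 | delta := 1 | iter turn=2: | delta := 1 | iter turn=3: | delta := 1 | iter turn=4: | delta := 1 | iter turn=5: | delta := 1 | delta := -1 | result 17. price_opt: count := 5 | total := 16 | (min(total, count) <= (base + count)): true | count := 1 | shift := 0 | iter turn=-2: | shift := 0 | iter pos=0: | shift := -18 | iter pos=1: | shift := -36 | iter pos=2: | shift := -54 | iter turn=-1: | shift := 216 | iter pos=0: | shift := 207 | iter pos=1: | shift := 198 | iter pos=2: | shift := 189 | iter turn=0: | shift := -756 | iter pos=0: | shift := -756 | iter pos=1: | shift := -756 | iter pos=2: | shift := -756 | iter turn=1: | shift := 3024 | iter pos=0: | shift := 3033 | iter pos=1: | shift := 3042 | iter pos=2: | shift := 3051 | iter turn=2: | shift := -12204 | iter pos=0: | shift := -12186 | iter pos=1: | shift := -12168 | iter pos=2: | shift := -12150 | delta := 1 | iter turn=2: | delta := 1 | iter turn=3: | delta := 1 | iter turn=4: | delta := 1 | iter turn=5: | delta := 1 | delta := -1 | result 17. Both give 17.
Sweeping the whole domain (40 inputs) finds no disagreement.
verdict: equivalent


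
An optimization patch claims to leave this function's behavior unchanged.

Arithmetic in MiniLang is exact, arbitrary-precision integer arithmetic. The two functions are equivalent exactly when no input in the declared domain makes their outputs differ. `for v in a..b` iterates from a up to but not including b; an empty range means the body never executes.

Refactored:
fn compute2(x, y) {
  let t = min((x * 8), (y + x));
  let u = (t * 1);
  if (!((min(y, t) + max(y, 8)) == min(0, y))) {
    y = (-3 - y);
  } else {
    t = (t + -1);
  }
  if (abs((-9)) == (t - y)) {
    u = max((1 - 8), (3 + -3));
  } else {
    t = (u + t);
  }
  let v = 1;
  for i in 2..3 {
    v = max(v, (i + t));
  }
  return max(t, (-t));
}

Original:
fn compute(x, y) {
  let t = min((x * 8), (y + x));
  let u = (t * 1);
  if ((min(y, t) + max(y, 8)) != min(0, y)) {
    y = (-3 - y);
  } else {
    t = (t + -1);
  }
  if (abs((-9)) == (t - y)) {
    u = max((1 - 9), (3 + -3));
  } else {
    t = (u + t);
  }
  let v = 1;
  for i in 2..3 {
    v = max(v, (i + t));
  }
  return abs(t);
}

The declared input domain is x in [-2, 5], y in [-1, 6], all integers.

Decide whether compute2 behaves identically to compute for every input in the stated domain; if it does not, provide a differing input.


Although `9` became `8`, no input in the stated domain can expose it; all 64 inputs agree.
verdict: equivalent


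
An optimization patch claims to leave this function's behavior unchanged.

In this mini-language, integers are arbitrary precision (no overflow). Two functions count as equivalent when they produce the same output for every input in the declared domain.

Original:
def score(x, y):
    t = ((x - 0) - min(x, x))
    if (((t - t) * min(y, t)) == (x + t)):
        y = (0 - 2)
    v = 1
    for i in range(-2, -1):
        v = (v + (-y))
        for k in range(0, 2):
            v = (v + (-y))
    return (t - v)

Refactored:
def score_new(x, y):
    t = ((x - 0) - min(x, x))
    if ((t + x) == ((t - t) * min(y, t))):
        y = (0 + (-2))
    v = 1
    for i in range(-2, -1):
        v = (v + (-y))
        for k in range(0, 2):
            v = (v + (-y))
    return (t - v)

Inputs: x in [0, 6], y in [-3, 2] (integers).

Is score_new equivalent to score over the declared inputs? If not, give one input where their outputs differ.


The two are interchangeable: arithmetic usage differs, and every declared input agrees.
Tracing x=0, y=0: score: t becomes 0; next (((t - t) * min(y, t)) == (x + t)) evaluates to true; next y becomes -2; next v becomes 1; next at i=-2:; next v becomes 3; next at k=0:; next v becomes 5; next at k=1:; next v becomes 7; next final value -7 | score_new: t becomes 0; next ((t + x) == ((t - t) * min(y, t))) evaluates to true; next y becomes -2; next v becomes 1; next at i=-2:; next v becomes 3; next at k=0:; next v becomes 5; next at k=1:; next v becomes 7; next final value -7 — matching result -7.
Every one of the 42 inputs gives matching results.
verdict: equivalent


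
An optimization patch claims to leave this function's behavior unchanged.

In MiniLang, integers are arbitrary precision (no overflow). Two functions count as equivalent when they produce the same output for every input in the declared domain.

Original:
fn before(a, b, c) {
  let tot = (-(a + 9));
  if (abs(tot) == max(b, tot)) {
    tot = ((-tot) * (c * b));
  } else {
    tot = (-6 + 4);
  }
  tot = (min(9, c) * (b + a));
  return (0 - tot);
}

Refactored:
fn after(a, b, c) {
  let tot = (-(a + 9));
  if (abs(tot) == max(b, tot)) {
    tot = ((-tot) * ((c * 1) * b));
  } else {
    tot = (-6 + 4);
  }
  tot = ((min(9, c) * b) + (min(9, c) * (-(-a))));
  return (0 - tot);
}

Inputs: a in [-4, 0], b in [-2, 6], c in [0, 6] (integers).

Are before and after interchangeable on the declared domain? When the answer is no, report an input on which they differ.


Comparing the listings, the differences include: min/max/abs usage differs; arithmetic usage differs; constant usage differs.
One worked example (a=-2, b=4, c=4) — before: tot := -7 | (abs(tot) == max(b, tot)): false | tot := -2 | tot := 8 | result -8; after: tot := -7 | (abs(tot) == max(b, tot)): false | tot := -2 | tot := 8 | result -8; agreement on -8.
Every one of the 315 inputs gives matching results.
verdict: equivalent


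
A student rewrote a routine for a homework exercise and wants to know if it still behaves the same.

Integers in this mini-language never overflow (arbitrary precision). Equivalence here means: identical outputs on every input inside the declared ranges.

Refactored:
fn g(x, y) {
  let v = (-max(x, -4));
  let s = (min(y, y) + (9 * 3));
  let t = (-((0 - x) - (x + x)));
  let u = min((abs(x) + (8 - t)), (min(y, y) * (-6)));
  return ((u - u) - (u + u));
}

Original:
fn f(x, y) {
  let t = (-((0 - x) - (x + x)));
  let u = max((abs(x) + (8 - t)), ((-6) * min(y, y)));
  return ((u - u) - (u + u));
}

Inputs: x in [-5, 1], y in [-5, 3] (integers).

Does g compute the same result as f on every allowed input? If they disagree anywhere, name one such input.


Run the pair on x=-5, y=-5.
f: t=-15, then u=30, then returns -60
g: v=4, then s=22, then t=-15, then u=28, then returns -56
-60 vs -56 — the two versions disagree here.
verdict: not equivalent; witness: x=-5, y=-5


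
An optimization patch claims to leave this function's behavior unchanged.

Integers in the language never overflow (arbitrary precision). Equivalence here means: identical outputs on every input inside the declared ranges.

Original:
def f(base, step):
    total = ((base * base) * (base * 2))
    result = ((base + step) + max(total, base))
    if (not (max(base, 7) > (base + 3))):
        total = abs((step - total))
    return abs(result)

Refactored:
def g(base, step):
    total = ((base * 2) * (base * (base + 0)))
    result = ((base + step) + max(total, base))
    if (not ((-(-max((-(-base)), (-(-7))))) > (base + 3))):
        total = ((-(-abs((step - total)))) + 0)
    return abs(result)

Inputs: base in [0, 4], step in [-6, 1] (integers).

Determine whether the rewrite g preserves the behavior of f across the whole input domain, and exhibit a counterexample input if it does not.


Reading the diff, among the changes: constant usage differs; also arithmetic usage differs.
As a probe, take base=4, step=-3: f runs total := 128 | result := 129 | (not (max(base, 7) > (base + 3))): true | total := 131 | result 129; g runs total := 128 | result := 129 | (not ((-(-max((-(-base)), (-(-7))))) > (base + 3))): true | total := 131 | result 129; both end at 129.
Every one of the 40 inputs gives matching results.
verdict: equivalent


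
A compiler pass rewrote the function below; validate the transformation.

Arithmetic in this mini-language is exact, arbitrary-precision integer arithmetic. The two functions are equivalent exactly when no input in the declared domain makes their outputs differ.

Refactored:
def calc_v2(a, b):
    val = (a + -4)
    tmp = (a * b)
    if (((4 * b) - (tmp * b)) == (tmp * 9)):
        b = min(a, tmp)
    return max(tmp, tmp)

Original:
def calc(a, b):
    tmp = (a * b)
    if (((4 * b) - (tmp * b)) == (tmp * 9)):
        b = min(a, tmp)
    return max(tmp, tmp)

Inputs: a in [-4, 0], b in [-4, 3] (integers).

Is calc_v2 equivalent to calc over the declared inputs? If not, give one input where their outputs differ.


Although constant usage differs, plus local variable names differ, plus arithmetic usage differs, plus statement counts differ, 40/40 inputs agree.
verdict: equivalent


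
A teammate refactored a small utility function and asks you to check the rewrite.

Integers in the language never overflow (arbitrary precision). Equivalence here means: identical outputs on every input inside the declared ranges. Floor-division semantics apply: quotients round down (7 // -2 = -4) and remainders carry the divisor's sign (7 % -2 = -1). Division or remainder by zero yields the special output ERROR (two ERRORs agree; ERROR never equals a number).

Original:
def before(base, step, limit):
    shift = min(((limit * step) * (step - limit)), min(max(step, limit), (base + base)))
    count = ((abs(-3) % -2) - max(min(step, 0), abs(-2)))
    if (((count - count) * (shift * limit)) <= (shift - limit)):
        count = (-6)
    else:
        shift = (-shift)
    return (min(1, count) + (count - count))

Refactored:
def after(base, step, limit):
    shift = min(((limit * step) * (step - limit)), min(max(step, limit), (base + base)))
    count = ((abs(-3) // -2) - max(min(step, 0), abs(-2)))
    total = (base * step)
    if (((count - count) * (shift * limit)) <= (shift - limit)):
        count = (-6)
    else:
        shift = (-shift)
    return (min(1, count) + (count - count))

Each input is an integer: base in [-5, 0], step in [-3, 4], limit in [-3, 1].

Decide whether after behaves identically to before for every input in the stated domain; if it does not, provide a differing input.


On input base=-5, step=-3, limit=-3, before returns -3 while after returns -4.
verdict: not equivalent; witness: base=-5, step=-3, limit=-3


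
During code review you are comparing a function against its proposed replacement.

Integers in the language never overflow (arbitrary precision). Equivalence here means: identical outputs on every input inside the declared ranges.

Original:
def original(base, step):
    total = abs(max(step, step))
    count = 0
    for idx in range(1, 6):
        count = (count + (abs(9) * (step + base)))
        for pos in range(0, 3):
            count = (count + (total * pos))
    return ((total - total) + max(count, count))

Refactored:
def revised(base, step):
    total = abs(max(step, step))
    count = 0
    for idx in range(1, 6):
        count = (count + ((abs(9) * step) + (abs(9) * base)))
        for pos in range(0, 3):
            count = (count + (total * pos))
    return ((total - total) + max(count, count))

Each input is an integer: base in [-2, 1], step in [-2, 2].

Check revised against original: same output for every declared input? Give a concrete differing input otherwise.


The two versions differ — the changes include min/max/abs usage differs; and arithmetic usage differs; and constant usage differs.
One worked example (base=0, step=-1) — original: total := 1 | count := 0 | iter idx=1: | count := -9 | iter pos=0: | count := -9 | iter pos=1: | count := -8 | iter pos=2: | count := -6 | iter idx=2: | count := -15 | iter pos=0: | count := -15 | iter pos=1: | count := -14 | iter pos=2: | count := -12 | iter idx=3: | count := -21 | iter pos=0: | count := -21 | iter pos=1: | count := -20 | iter pos=2: | count := -18 | iter idx=4: | count := -27 | iter pos=0: | count := -27 | iter pos=1: | count := -26 | iter pos=2: | count := -24 | iter idx=5: | count := -33 | iter pos=0: | count := -33 | iter pos=1: | count := -32 | iter pos=2: | count := -30 | result -30; revised: total := 1 | count := 0 | iter idx=1: | count := -9 | iter pos=0: | count := -9 | iter pos=1: | count := -8 | iter pos=2: | count := -6 | iter idx=2: | count := -15 | iter pos=0: | count := -15 | iter pos=1: | count := -14 | iter pos=2: | count := -12 | iter idx=3: | count := -21 | iter pos=0: | count := -21 | iter pos=1: | count := -20 | iter pos=2: | count := -18 | iter idx=4: | count := -27 | iter pos=0: | count := -27 | iter pos=1: | count := -26 | iter pos=2: | count := -24 | iter idx=5: | count := -33 | iter pos=0: | count := -33 | iter pos=1: | count := -32 | iter pos=2: | count := -30 | result -30; agreement on -30.
Checked all 20 inputs in the declared domain: the outputs agree on every one.
verdict: equivalent


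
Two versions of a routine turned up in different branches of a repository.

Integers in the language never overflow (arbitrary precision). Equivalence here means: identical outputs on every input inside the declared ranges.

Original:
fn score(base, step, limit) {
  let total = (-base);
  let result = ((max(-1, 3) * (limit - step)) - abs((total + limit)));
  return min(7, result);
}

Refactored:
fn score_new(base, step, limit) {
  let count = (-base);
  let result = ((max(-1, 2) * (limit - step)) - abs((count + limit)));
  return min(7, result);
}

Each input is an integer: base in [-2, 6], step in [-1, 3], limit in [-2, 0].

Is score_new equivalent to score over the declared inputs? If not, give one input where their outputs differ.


Not equivalent: base=-2, step=-1, limit=-2 separates them (-3 vs -2).
score: total=2, then result=-3, then returns -3
score_new: count=2, then result=-2, then returns -2
verdict: not equivalent; witness: base=-2, step=-1, limit=-2


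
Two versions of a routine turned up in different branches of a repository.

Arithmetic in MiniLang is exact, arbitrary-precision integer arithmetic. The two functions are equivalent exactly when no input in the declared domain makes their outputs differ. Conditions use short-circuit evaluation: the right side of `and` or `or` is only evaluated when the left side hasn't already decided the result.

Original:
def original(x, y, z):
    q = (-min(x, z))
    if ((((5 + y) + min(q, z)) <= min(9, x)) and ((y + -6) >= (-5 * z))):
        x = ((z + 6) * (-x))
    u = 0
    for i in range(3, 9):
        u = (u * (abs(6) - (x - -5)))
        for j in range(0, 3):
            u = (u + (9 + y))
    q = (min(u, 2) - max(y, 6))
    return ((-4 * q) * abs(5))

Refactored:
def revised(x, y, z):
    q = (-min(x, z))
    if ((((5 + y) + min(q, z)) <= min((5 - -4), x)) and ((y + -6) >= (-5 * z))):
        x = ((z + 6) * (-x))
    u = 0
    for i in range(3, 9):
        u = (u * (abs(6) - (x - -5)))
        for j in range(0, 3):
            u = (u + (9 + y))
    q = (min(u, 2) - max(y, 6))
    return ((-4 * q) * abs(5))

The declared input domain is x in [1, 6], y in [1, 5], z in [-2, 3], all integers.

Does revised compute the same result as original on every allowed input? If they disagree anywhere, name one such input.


Comparing the listings, the differences include: constant usage differs, and arithmetic usage differs.
Spot check at x=1, y=1, z=0 — original: q = 0; ((((5 + y) + min(q, z)) <= min(9, x)) and ((y + -6) >= (-5 * z))) -> false; u = 0; [i=3]; u = 0; [j=0]; u = 10; [j=1]; u = 20; [j=2]; u = 30; [i=4]; u = 0; [j=0]; u = 10; [j=1]; u = 20; [j=2]; u = 30; [i=5]; u = 0; [j=0]; u = 10; [j=1]; u = 20; [j=2]; u = 30; [i=6]; u = 0; [j=0]; u = 10; [j=1]; u = 20; [j=2]; u = 30; [i=7]; u = 0; [j=0]; u = 10; [j=1]; u = 20; [j=2]; u = 30; [i=8]; u = 0; [j=0]; u = 10; [j=1]; u = 20; [j=2]; u = 30; q = -4; return 80. revised: q = 0; ((((5 + y) + min(q, z)) <= min((5 - -4), x)) and ((y + -6) >= (-5 * z))) -> false; u = 0; [i=3]; u = 0; [j=0]; u = 10; [j=1]; u = 20; [j=2]; u = 30; [i=4]; u = 0; [j=0]; u = 10; [j=1]; u = 20; [j=2]; u = 30; [i=5]; u = 0; [j=0]; u = 10; [j=1]; u = 20; [j=2]; u = 30; [i=6]; u = 0; [j=0]; u = 10; [j=1]; u = 20; [j=2]; u = 30; [i=7]; u = 0; [j=0]; u = 10; [j=1]; u = 20; [j=2]; u = 30; [i=8]; u = 0; [j=0]; u = 10; [j=1]; u = 20; [j=2]; u = 30; q = -4; return 80. Both give 80.
Checked all 180 inputs in the declared domain: the outputs agree on every one.
verdict: equivalent


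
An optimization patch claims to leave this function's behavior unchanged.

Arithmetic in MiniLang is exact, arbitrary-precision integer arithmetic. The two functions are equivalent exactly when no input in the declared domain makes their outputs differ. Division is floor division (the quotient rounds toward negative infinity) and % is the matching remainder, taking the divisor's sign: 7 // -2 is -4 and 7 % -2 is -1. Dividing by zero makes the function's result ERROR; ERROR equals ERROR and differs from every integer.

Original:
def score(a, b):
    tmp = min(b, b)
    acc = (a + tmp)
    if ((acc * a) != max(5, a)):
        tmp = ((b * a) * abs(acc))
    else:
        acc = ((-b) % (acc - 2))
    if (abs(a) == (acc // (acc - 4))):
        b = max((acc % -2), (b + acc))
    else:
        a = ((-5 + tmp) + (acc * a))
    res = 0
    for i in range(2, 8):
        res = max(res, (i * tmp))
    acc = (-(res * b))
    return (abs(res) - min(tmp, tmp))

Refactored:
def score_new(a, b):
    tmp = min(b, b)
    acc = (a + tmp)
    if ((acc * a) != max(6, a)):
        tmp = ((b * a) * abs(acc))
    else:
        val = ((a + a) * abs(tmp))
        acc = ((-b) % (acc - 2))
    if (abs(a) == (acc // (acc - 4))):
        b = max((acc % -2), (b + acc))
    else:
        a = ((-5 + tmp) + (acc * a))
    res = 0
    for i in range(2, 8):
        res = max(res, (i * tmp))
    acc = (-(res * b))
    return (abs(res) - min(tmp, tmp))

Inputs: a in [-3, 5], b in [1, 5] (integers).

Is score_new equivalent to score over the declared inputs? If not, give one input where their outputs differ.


Try a=1, b=4.
score: tmp := 4 | acc := 5 | ((acc * a) != max(5, a)): false | acc := 2 | (abs(a) == (acc // (acc - 4))): false | a := 1 | res := 0 | iter i=2: | res := 8 | iter i=3: | res := 12 | iter i=4: | res := 16 | iter i=5: | res := 20 | iter i=6: | res := 24 | iter i=7: | res := 28 | acc := -112 | result 24
score_new: tmp := 4 | acc := 5 | ((acc * a) != max(6, a)): true | tmp := 20 | (abs(a) == (acc // (acc - 4))): false | a := 20 | res := 0 | iter i=2: | res := 40 | iter i=3: | res := 60 | iter i=4: | res := 80 | iter i=5: | res := 100 | iter i=6: | res := 120 | iter i=7: | res := 140 | acc := -560 | result 120
24 against 120: the behavior changed.
verdict: not equivalent; witness: a=1, b=4


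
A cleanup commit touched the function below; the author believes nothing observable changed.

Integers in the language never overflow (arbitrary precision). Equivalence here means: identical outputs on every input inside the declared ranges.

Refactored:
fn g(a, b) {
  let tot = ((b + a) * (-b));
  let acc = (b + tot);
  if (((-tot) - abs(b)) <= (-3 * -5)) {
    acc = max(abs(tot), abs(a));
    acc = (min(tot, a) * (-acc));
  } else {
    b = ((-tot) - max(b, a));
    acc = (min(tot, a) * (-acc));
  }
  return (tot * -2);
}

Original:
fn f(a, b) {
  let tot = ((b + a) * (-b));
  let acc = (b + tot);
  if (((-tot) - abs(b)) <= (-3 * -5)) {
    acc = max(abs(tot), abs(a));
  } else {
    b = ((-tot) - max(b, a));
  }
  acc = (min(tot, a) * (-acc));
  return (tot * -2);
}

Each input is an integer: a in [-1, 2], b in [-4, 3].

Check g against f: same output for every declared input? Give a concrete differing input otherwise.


The two are interchangeable: statement counts differ; also arithmetic usage differs; also min/max/abs usage differs, and every declared input agrees.
As a probe, take a=1, b=-3: f runs tot becomes -6; next acc becomes -9; next (((-tot) - abs(b)) <= (-3 * -5)) evaluates to true; next acc becomes 6; next acc becomes 36; next final value 12; g runs tot becomes -6; next acc becomes -9; next (((-tot) - abs(b)) <= (-3 * -5)) evaluates to true; next acc becomes 6; next acc becomes 36; next final value 12; both end at 12.
Every one of the 32 inputs gives matching results.
verdict: equivalent


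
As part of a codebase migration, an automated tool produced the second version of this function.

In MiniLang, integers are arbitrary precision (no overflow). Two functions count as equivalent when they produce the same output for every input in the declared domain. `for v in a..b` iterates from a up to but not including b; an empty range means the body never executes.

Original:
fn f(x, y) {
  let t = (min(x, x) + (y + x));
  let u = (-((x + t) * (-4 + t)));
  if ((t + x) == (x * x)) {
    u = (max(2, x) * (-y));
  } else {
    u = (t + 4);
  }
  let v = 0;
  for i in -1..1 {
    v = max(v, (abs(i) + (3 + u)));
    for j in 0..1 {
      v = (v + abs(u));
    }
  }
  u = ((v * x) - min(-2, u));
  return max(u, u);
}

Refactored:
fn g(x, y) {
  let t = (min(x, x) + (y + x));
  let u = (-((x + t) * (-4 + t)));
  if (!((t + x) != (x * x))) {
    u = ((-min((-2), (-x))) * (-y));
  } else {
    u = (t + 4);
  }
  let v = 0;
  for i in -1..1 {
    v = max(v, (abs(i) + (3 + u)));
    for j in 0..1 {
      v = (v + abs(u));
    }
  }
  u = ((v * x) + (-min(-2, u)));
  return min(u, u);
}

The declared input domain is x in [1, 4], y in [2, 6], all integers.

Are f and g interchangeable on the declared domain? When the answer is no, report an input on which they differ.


The edit looks behavioral (`max(u, u)` became `min(u, u)`), but over these ranges it never changes the outcome.
Spot check at x=4, y=5 — f: t=13, then u=-153, then ((t + x) == (x * x)) is false, then u=17, then v=0, then (i=-1), then v=21, then (j=0), then v=38, then (i=0), then v=38, then (j=0), then v=55, then u=222, then returns 222. g: t=13, then u=-153, then (!((t + x) != (x * x))) is false, then u=17, then v=0, then (i=-1), then v=21, then (j=0), then v=38, then (i=0), then v=38, then (j=0), then v=55, then u=222, then returns 222. Both give 222.
Checked all 20 inputs in the declared domain: the outputs agree on every one.
verdict: equivalent


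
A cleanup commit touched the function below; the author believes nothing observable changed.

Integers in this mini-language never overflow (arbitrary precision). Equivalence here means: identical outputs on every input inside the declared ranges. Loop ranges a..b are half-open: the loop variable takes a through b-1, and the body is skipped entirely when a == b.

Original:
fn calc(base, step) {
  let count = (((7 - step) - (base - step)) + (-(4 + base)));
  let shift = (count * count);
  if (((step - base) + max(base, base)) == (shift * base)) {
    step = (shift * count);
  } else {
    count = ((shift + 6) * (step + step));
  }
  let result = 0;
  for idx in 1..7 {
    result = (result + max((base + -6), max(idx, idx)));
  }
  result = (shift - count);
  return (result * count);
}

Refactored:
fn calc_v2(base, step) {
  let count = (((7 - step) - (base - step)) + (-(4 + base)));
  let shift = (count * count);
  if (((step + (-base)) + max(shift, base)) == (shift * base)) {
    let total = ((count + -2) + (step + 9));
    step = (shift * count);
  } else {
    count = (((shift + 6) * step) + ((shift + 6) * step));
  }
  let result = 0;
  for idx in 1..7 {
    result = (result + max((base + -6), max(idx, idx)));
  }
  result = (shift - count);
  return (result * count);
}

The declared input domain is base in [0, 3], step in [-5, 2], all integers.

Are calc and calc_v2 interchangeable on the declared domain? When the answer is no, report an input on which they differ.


base=0, step=0 yields 18 from calc but 0 from calc_v2.
verdict: not equivalent; witness: base=0, step=0


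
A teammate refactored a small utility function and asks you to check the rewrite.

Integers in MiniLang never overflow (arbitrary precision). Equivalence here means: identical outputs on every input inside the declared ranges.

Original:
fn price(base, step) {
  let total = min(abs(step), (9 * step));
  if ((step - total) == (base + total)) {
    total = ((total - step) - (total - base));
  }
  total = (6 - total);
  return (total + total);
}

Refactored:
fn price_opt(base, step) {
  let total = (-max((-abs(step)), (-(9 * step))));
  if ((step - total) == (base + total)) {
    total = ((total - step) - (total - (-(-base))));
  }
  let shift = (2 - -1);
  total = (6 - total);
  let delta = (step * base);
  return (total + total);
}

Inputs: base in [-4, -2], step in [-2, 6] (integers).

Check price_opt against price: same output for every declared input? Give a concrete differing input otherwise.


Behavior is preserved: although local variable names differ, and min/max/abs usage differs, and arithmetic usage differs, and statement counts differ, and constant usage differs, the outputs never diverge.
Spot check at base=-3, step=0 — price: total = 0; ((step - total) == (base + total)) -> false; total = 6; return 12. price_opt: total = 0; ((step - total) == (base + total)) -> false; shift = 3; total = 6; delta = 0; return 12. Both give 12.
Checked all 27 inputs in the declared domain: the outputs agree on every one.
verdict: equivalent


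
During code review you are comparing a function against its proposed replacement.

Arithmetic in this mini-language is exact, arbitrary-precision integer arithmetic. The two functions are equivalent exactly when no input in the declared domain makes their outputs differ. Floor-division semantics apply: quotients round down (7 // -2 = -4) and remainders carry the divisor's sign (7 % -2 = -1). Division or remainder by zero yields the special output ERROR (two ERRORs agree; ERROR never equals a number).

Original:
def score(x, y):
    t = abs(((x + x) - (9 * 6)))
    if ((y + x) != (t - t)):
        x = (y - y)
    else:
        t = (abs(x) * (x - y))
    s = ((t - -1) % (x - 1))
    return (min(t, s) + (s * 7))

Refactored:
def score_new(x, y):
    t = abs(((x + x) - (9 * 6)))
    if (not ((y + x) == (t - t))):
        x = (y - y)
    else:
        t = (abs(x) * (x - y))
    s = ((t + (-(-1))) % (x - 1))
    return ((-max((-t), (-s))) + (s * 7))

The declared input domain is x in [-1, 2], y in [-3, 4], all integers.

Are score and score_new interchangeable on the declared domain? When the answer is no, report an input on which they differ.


Comparing the listings, the differences include: min/max/abs usage differs, plus arithmetic usage differs, plus boolean connective usage differs, plus comparison usage differs.
As a probe, take x=-1, y=0: score runs t = 56; ((y + x) != (t - t)) -> true; x = 0; s = 0; return 0; score_new runs t = 56; (not ((y + x) == (t - t))) -> true; x = 0; s = 0; return 0; both end at 0.
Across all 32 domain points the two functions coincide.
verdict: equivalent
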